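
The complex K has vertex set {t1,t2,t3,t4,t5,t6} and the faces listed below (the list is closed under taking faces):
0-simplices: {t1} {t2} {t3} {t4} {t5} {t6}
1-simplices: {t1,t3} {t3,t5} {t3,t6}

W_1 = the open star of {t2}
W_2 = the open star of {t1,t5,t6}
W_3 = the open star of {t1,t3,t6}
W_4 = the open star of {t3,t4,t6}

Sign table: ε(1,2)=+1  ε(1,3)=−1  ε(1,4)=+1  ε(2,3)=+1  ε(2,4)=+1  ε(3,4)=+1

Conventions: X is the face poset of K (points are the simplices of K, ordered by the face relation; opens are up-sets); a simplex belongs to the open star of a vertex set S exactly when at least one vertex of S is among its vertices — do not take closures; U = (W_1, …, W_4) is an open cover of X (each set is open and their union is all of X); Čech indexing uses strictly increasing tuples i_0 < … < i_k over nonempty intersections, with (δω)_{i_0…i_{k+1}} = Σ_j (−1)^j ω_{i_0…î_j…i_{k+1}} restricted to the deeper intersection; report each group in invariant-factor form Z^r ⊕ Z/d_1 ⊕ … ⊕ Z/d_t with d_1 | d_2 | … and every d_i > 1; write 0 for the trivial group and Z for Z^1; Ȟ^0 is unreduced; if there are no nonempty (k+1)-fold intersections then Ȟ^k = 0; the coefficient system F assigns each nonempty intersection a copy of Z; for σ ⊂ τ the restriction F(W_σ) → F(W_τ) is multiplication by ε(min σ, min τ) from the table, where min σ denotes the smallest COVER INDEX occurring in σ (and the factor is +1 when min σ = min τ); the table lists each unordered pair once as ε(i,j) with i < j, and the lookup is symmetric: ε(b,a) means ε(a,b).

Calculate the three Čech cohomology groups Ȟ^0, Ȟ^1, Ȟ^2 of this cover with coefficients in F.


nonempty overlaps:
  W1={{t2}} W2={{t1},{t5},{t6},{t1,t3},{t3,t5},{t3,t6}} W3={{t1},{t3},{t6},{t1,t3},{t3,t5},{t3,t6}} W4={{t3},{t4},{t6},{t1,t3},{t3,t5},{t3,t6}}
  W23={{t1},{t6},{t1,t3},{t3,t5},{t3,t6}} W24={{t6},{t1,t3},{t3,t5},{t3,t6}} W34={{t3},{t6},{t1,t3},{t3,t5},{t3,t6}}
  W234={{t6},{t1,t3},{t3,t5},{t3,t6}}
C dims 4,3,1; δ0: rk 2, SNF 1^2; δ1: rk 1, SNF 1^1
degree 0: 4−2−0 = 2 → Ȟ^0 ≅ Z^2
degree 1: 3−1−2 = 0 → Ȟ^1 ≅ 0
degree 2: 1−0−1 = 0 → Ȟ^2 ≅ 0

Ȟ^0 = Z^2, Ȟ^1 = 0, Ȟ^2 = 0


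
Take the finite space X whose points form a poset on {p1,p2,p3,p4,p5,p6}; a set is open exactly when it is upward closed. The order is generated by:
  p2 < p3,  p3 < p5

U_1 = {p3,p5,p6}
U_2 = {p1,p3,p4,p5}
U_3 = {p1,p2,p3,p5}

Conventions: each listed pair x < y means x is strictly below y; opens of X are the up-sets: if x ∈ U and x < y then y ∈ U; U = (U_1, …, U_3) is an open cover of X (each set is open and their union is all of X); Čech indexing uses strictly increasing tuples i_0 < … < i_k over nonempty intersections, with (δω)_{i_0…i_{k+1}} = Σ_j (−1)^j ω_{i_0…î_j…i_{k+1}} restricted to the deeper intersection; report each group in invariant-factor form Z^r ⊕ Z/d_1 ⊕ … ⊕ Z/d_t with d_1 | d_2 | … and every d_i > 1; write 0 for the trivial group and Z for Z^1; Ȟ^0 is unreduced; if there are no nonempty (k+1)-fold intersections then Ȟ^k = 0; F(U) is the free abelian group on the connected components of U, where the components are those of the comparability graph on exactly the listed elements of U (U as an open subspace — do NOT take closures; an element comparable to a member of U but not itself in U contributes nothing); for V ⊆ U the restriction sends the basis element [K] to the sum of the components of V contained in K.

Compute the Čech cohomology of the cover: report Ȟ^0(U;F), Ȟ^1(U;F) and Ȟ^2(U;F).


Ȟ^0 ≅ Z^4; Ȟ^1 ≅ 0; Ȟ^2 ≅ 0

nerve of the cover:
  U12={p3,p5} U13={p3,p5} U23={p1,p3,p5}
  U123={p3,p5}
components per intersection:
  U1: {p3,p5} {p6}
  U2: {p1} {p3,p5} {p4}
  U3: {p1} {p2,p3,p5}
  U12: {p3,p5}
  U13: {p3,p5}
  U23: {p1} {p3,p5}
  U123: {p3,p5}
C dims 7,4,1; δ0: rk 3, SNF 1^3; δ1: rk 1, SNF 1^1
Ȟ^0 = (7 − 3) − 0 = 4, so Ȟ^0 ≅ Z^4
Ȟ^1 = (4 − 1) − 3 = 0, so Ȟ^1 ≅ 0
Ȟ^2 = (1 − 0) − 1 = 0, so Ȟ^2 ≅ 0


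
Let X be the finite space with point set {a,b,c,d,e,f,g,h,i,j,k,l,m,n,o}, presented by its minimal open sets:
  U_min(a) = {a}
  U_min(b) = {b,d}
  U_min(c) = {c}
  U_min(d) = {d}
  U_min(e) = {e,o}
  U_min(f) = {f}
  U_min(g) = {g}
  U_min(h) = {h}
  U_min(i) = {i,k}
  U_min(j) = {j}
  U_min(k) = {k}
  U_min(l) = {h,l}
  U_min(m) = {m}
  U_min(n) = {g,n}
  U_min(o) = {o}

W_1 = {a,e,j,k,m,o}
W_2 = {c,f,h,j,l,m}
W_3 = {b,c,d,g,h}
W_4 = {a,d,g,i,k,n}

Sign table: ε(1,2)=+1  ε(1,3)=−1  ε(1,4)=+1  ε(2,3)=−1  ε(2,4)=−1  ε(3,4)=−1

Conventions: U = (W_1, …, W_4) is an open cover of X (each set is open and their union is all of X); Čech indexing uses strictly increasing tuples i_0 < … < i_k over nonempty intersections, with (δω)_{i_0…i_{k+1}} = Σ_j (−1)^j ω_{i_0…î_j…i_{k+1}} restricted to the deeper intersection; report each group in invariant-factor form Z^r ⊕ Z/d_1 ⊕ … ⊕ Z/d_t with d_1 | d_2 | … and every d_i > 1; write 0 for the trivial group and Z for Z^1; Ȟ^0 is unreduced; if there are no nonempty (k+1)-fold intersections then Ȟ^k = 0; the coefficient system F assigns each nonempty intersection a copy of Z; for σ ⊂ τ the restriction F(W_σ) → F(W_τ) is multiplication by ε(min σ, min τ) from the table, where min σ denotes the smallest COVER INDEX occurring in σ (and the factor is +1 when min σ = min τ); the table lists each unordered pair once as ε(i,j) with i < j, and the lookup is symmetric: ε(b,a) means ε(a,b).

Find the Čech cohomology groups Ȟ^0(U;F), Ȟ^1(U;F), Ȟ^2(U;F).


Ȟ^0 = Z, Ȟ^1 = Z and Ȟ^2 = 0

nonempty intersections:
  W12={j,m} W14={a,k} W23={c,h} W34={d,g}
C dims 4,4; δ0: rk 3, SNF 1^3
Ȟ^0: (4−3)−0=1 ⇒ Z
Ȟ^1: (4−0)−3=1 ⇒ Z
Ȟ^2: (0−0)−0=0 ⇒ 0


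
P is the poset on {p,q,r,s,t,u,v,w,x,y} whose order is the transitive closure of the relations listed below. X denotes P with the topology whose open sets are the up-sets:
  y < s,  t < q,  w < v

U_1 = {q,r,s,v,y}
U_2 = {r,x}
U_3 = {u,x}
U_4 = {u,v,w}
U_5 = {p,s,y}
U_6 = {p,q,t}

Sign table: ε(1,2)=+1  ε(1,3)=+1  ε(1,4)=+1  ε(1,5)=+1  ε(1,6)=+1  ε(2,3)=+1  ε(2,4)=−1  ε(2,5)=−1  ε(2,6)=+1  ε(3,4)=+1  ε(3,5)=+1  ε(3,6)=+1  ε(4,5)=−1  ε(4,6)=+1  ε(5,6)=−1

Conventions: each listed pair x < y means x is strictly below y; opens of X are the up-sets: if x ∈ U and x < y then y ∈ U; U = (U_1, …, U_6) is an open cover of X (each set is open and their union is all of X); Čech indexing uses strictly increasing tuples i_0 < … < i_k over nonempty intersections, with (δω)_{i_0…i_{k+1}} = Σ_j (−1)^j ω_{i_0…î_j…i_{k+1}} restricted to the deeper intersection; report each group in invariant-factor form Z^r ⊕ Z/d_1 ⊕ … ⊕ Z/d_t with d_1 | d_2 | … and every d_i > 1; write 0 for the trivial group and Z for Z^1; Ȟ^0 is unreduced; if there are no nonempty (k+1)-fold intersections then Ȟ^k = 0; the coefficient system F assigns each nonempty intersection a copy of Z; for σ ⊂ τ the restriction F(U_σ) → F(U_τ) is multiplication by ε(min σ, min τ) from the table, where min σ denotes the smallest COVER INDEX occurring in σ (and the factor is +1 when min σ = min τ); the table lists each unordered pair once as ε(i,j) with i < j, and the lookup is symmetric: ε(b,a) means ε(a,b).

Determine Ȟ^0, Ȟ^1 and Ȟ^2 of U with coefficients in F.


nerve simplices:
  U12={r} U14={v} U15={s,y} U16={q} U23={x} U34={u} U56={p}
C dims 6,7; δ0: rk 6, SNF 1^5·2
degree 0: 6−6−0 = 0 → Ȟ^0 ≅ 0
degree 1: 7−0−6 = 1 plus torsion [2] → Ȟ^1 ≅ Z ⊕ Z/2
degree 2: 0−0−0 = 0 → Ȟ^2 ≅ 0

Ȟ^0 = 0; Ȟ^1 = Z ⊕ Z/2; Ȟ^2 = 0


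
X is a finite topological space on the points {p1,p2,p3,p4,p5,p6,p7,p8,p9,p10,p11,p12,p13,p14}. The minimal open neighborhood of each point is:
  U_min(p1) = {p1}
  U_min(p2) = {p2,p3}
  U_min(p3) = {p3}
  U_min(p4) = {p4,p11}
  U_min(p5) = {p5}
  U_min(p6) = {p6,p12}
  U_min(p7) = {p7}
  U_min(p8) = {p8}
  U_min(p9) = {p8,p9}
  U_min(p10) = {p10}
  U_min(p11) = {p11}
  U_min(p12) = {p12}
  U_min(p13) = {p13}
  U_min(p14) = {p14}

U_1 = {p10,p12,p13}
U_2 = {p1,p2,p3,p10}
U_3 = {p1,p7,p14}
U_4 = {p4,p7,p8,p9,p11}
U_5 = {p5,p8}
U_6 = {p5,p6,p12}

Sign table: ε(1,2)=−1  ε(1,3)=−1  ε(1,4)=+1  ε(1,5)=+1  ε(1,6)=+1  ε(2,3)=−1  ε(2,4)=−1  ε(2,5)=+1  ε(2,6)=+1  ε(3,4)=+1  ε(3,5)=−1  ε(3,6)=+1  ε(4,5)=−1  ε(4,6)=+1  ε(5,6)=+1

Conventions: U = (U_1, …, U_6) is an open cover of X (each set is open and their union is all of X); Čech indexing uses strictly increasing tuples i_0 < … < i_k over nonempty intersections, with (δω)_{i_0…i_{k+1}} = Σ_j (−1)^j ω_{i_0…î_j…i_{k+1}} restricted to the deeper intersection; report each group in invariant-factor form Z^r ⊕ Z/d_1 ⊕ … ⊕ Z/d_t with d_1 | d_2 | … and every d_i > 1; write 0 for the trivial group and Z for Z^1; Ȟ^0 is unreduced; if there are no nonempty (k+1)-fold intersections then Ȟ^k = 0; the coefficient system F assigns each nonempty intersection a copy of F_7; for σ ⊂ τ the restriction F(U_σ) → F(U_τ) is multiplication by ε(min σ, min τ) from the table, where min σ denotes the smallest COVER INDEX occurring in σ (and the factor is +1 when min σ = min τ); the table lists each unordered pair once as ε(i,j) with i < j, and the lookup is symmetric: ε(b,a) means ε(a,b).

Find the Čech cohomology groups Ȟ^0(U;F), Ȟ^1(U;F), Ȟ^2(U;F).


nerve of the cover:
  U12={p10} U16={p12} U23={p1} U34={p7} U45={p8} U56={p5}
C dims 6,6; δ0: rk_F7 6
Ȟ^0 = (6 − 6) − 0 = 0, so Ȟ^0 ≅ 0
Ȟ^1 = (6 − 0) − 6 = 0, so Ȟ^1 ≅ 0
Ȟ^2 = (0 − 0) − 0 = 0, so Ȟ^2 ≅ 0

Ȟ^0 = 0,  Ȟ^1 = 0,  Ȟ^2 = 0


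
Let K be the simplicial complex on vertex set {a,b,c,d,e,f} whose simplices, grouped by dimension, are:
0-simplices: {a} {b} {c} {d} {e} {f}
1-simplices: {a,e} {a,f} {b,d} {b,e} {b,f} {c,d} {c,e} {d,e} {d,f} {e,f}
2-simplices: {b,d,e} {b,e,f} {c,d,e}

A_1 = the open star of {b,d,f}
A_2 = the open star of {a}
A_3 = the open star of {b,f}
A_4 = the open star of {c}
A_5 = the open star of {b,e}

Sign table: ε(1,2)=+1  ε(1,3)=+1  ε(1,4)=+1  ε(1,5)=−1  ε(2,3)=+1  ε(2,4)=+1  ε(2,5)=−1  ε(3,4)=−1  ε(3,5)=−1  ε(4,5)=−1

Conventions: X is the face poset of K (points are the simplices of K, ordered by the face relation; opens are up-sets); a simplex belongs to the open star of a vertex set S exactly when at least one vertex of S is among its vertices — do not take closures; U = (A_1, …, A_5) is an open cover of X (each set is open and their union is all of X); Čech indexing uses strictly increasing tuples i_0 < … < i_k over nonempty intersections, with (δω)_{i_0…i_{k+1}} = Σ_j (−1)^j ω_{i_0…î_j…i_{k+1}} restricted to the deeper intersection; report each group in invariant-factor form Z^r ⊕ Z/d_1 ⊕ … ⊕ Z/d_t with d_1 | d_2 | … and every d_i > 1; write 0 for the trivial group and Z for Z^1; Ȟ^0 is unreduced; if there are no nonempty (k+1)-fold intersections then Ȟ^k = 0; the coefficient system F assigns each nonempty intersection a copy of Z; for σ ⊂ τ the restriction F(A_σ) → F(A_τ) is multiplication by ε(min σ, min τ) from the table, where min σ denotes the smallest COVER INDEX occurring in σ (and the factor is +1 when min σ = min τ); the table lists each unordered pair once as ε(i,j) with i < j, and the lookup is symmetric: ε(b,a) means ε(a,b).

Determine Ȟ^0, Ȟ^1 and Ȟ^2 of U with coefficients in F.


nerve of the cover:
  A1={{b},{d},{f},{a,f},{b,d},{b,e},{b,f},{c,d},{d,e},{d,f},{e,f},{b,d,e},{b,e,f},{c,d,e}} A2={{a},{a,e},{a,f}} A3={{b},{f},{a,f},{b,d},{b,e},{b,f},{d,f},{e,f},{b,d,e},{b,e,f}} A4={{c},{c,d},{c,e},{c,d,e}} A5={{b},{e},{a,e},{b,d},{b,e},{b,f},{c,e},{d,e},{e,f},{b,d,e},{b,e,f},{c,d,e}}
  A12={{a,f}} A13={{b},{f},{a,f},{b,d},{b,e},{b,f},{d,f},{e,f},{b,d,e},{b,e,f}} A14={{c,d},{c,d,e}} A15={{b},{b,d},{b,e},{b,f},{d,e},{e,f},{b,d,e},{b,e,f},{c,d,e}} A23={{a,f}} A25={{a,e}} A35={{b},{b,d},{b,e},{b,f},{e,f},{b,d,e},{b,e,f}} A45={{c,e},{c,d,e}}
  A123={{a,f}} A135={{b},{b,d},{b,e},{b,f},{e,f},{b,d,e},{b,e,f}} A145={{c,d,e}}
C dims 5,8,3; δ0: rk 4, SNF 1^4; δ1: rk 3, SNF 1^3
Ȟ^0 = (5 − 4) − 0 = 1, so Ȟ^0 ≅ Z
Ȟ^1 = (8 − 3) − 4 = 1, so Ȟ^1 ≅ Z
Ȟ^2 = (3 − 0) − 3 = 0, so Ȟ^2 ≅ 0

Ȟ^0 = Z, Ȟ^1 = Z, Ȟ^2 = 0


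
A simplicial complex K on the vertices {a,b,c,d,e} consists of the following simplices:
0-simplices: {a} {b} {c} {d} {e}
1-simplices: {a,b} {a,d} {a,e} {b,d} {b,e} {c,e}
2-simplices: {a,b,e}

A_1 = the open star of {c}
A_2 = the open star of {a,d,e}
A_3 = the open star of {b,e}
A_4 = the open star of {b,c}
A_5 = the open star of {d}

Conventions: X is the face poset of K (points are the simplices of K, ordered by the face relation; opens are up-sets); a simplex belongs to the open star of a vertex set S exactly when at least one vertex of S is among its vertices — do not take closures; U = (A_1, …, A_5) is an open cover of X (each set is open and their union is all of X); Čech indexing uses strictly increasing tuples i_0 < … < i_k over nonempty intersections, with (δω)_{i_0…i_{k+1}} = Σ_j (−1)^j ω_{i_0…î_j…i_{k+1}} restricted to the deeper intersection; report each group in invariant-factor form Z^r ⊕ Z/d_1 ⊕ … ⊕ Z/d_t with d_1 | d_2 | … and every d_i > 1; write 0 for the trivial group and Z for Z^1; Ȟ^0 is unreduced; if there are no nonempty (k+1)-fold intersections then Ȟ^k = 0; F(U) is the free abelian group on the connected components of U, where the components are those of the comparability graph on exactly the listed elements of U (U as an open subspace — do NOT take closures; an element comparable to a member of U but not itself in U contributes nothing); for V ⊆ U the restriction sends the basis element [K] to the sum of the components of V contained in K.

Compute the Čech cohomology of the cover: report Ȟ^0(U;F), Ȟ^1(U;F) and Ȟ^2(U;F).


cover nerve:
  A1={{c},{c,e}} A2={{a},{d},{e},{a,b},{a,d},{a,e},{b,d},{b,e},{c,e},{a,b,e}} A3={{b},{e},{a,b},{a,e},{b,d},{b,e},{c,e},{a,b,e}} A4={{b},{c},{a,b},{b,d},{b,e},{c,e},{a,b,e}} A5={{d},{a,d},{b,d}}
  A12={{c,e}} A13={{c,e}} A14={{c},{c,e}} A23={{e},{a,b},{a,e},{b,d},{b,e},{c,e},{a,b,e}} A24={{a,b},{b,d},{b,e},{c,e},{a,b,e}} A25={{d},{a,d},{b,d}} A34={{b},{a,b},{b,d},{b,e},{c,e},{a,b,e}} A35={{b,d}} A45={{b,d}}
  A123={{c,e}} A124={{c,e}} A134={{c,e}} A234={{a,b},{b,d},{b,e},{c,e},{a,b,e}} A235={{b,d}} A245={{b,d}} A345={{b,d}}
  A1234={{c,e}} A2345={{b,d}}
components per intersection:
  A1: {{c},{c,e}}
  A2: {{a},{d},{e},{a,b},{a,d},{a,e},{b,d},{b,e},{c,e},{a,b,e}}
  A3: {{b},{e},{a,b},{a,e},{b,d},{b,e},{c,e},{a,b,e}}
  A4: {{b},{a,b},{b,d},{b,e},{a,b,e}} {{c},{c,e}}
  A5: {{d},{a,d},{b,d}}
  A12: {{c,e}}
  A13: {{c,e}}
  A14: {{c},{c,e}}
  A23: {{e},{a,b},{a,e},{b,e},{c,e},{a,b,e}} {{b,d}}
  A24: {{a,b},{b,e},{a,b,e}} {{b,d}} {{c,e}}
  A25: {{d},{a,d},{b,d}}
  A34: {{b},{a,b},{b,d},{b,e},{a,b,e}} {{c,e}}
  A35: {{b,d}}
  A45: {{b,d}}
  A123: {{c,e}}
  A124: {{c,e}}
  A134: {{c,e}}
  A234: {{a,b},{b,e},{a,b,e}} {{b,d}} {{c,e}}
  A235: {{b,d}}
  A245: {{b,d}}
  A345: {{b,d}}
  A1234: {{c,e}}
  A2345: {{b,d}}
C dims 6,13,9,2; δ0: rk 5, SNF 1^5; δ1: rk 7, SNF 1^7; δ2: rk 2, SNF 1^2
Ȟ^0: (6−5)−0=1 ⇒ Z
Ȟ^1: (13−7)−5=1 ⇒ Z
Ȟ^2: (9−2)−7=0 ⇒ 0

Ȟ^0 ≅ Z, Ȟ^1 ≅ Z, Ȟ^2 ≅ 0


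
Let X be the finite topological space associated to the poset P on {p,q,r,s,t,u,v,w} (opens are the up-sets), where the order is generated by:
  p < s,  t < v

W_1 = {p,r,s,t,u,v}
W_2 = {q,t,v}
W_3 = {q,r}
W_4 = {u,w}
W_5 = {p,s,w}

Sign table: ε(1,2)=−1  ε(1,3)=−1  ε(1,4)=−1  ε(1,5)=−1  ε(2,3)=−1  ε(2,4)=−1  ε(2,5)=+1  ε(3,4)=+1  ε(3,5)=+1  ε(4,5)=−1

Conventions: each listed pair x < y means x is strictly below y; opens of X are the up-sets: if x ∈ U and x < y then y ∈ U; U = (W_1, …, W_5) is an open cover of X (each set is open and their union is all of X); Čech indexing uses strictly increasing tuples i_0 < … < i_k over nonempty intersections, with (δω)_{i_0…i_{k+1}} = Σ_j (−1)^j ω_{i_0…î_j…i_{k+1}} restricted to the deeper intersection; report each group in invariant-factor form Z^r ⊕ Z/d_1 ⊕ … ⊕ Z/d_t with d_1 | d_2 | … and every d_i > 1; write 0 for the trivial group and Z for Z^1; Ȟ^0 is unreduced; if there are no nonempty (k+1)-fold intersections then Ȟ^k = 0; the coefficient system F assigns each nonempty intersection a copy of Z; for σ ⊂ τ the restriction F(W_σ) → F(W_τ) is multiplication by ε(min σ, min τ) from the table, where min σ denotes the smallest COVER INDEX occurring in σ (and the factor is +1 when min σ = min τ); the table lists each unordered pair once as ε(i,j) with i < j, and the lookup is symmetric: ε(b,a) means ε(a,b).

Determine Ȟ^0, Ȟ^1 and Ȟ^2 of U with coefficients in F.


Ȟ^0 ≅ 0, Ȟ^1 ≅ Z ⊕ Z/2 and Ȟ^2 ≅ 0

nerve of the cover:
  W12={t,v} W13={r} W14={u} W15={p,s} W23={q} W45={w}
C dims 5,6; δ0: rk 5, SNF 1^4·2
Ȟ^0 = (5 − 5) − 0 = 0, so Ȟ^0 ≅ 0
Ȟ^1 = (6 − 0) − 5 = 1 plus torsion [2], so Ȟ^1 ≅ Z ⊕ Z/2
Ȟ^2 = (0 − 0) − 0 = 0, so Ȟ^2 ≅ 0


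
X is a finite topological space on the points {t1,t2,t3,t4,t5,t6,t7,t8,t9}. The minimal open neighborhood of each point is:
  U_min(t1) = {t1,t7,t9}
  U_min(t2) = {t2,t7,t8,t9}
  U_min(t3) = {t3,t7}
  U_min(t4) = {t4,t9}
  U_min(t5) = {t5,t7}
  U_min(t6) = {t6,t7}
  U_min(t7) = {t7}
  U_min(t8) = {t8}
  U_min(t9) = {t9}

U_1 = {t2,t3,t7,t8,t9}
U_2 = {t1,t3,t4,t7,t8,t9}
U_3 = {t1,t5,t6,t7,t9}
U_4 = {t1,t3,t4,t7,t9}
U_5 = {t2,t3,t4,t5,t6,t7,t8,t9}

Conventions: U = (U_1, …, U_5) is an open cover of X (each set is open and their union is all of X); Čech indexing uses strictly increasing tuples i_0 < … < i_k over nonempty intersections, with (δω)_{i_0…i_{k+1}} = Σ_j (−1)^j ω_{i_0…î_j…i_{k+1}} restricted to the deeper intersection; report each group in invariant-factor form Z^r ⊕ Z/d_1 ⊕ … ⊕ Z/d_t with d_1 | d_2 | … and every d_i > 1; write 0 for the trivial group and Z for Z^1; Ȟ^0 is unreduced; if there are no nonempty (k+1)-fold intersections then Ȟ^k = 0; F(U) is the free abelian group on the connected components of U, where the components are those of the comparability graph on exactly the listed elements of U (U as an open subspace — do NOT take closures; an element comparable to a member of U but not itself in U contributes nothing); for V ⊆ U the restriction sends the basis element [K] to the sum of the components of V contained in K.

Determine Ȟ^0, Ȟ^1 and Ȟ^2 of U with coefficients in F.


intersection data:
  U12={t3,t7,t8,t9} U13={t7,t9} U14={t3,t7,t9} U15={t2,t3,t7,t8,t9} U23={t1,t7,t9} U24={t1,t3,t4,t7,t9} U25={t3,t4,t7,t8,t9} U34={t1,t7,t9} U35={t5,t6,t7,t9} U45={t3,t4,t7,t9}
  U123={t7,t9} U124={t3,t7,t9} U125={t3,t7,t8,t9} U134={t7,t9} U135={t7,t9} U145={t3,t7,t9} U234={t1,t7,t9} U235={t7,t9} U245={t3,t4,t7,t9} U345={t7,t9}
  U1234={t7,t9} U1235={t7,t9} U1245={t3,t7,t9} U1345={t7,t9} U2345={t7,t9}
  U12345={t7,t9}
components per intersection:
  U1: {t2,t3,t7,t8,t9}
  U2: {t1,t3,t4,t7,t9} {t8}
  U3: {t1,t5,t6,t7,t9}
  U4: {t1,t3,t4,t7,t9}
  U5: {t2,t3,t4,t5,t6,t7,t8,t9}
  U12: {t3,t7} {t8} {t9}
  U13: {t7} {t9}
  U14: {t3,t7} {t9}
  U15: {t2,t3,t7,t8,t9}
  U23: {t1,t7,t9}
  U24: {t1,t3,t4,t7,t9}
  U25: {t3,t7} {t4,t9} {t8}
  U34: {t1,t7,t9}
  U35: {t5,t6,t7} {t9}
  U45: {t3,t7} {t4,t9}
  U123: {t7} {t9}
  U124: {t3,t7} {t9}
  U125: {t3,t7} {t8} {t9}
  U134: {t7} {t9}
  U135: {t7} {t9}
  U145: {t3,t7} {t9}
  U234: {t1,t7,t9}
  U235: {t7} {t9}
  U245: {t3,t7} {t4,t9}
  U345: {t7} {t9}
  U1234: {t7} {t9}
  U1235: {t7} {t9}
  U1245: {t3,t7} {t9}
  U1345: {t7} {t9}
  U2345: {t7} {t9}
  U12345: {t7} {t9}
C dims 6,18,20,10; δ0: rk 5, SNF 1^5; δ1: rk 12, SNF 1^12; δ2: rk 8, SNF 1^8
Ȟ^0 = (6 − 5) − 0 = 1, so Ȟ^0 ≅ Z
Ȟ^1 = (18 − 12) − 5 = 1, so Ȟ^1 ≅ Z
Ȟ^2 = (20 − 8) − 12 = 0, so Ȟ^2 ≅ 0

Ȟ^0 = Z, Ȟ^1 = Z and Ȟ^2 = 0


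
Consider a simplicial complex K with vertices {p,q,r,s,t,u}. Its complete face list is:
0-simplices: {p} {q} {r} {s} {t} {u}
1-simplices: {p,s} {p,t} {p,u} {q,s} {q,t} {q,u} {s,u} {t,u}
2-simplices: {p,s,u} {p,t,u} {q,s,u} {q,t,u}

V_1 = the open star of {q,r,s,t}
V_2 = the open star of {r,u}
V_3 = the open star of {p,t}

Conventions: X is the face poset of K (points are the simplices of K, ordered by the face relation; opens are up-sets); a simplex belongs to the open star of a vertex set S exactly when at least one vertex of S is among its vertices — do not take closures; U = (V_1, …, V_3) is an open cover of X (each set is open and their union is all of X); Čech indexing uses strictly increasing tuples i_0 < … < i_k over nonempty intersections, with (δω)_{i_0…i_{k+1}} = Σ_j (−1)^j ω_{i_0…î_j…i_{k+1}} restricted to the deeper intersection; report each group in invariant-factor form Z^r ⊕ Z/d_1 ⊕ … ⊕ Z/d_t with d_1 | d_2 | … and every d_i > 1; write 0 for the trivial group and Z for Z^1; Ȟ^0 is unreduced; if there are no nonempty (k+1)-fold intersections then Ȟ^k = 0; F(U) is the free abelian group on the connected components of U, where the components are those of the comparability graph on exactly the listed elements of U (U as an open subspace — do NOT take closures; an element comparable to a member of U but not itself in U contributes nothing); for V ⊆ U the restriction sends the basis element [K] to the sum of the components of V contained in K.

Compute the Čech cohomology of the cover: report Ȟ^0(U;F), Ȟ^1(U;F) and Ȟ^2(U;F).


Ȟ^0 ≅ Z^2, Ȟ^1 ≅ 0, Ȟ^2 ≅ 0

intersection data:
  V1={{q},{r},{s},{t},{p,s},{p,t},{q,s},{q,t},{q,u},{s,u},{t,u},{p,s,u},{p,t,u},{q,s,u},{q,t,u}} V2={{r},{u},{p,u},{q,u},{s,u},{t,u},{p,s,u},{p,t,u},{q,s,u},{q,t,u}} V3={{p},{t},{p,s},{p,t},{p,u},{q,t},{t,u},{p,s,u},{p,t,u},{q,t,u}}
  V12={{r},{q,u},{s,u},{t,u},{p,s,u},{p,t,u},{q,s,u},{q,t,u}} V13={{t},{p,s},{p,t},{q,t},{t,u},{p,s,u},{p,t,u},{q,t,u}} V23={{p,u},{t,u},{p,s,u},{p,t,u},{q,t,u}}
  V123={{t,u},{p,s,u},{p,t,u},{q,t,u}}
components per intersection:
  V1: {{q},{s},{t},{p,s},{p,t},{q,s},{q,t},{q,u},{s,u},{t,u},{p,s,u},{p,t,u},{q,s,u},{q,t,u}} {{r}}
  V2: {{r}} {{u},{p,u},{q,u},{s,u},{t,u},{p,s,u},{p,t,u},{q,s,u},{q,t,u}}
  V3: {{p},{t},{p,s},{p,t},{p,u},{q,t},{t,u},{p,s,u},{p,t,u},{q,t,u}}
  V12: {{r}} {{q,u},{s,u},{t,u},{p,s,u},{p,t,u},{q,s,u},{q,t,u}}
  V13: {{t},{p,t},{q,t},{t,u},{p,t,u},{q,t,u}} {{p,s},{p,s,u}}
  V23: {{p,u},{t,u},{p,s,u},{p,t,u},{q,t,u}}
  V123: {{t,u},{p,t,u},{q,t,u}} {{p,s,u}}
C dims 5,5,2; δ0: rk 3, SNF 1^3; δ1: rk 2, SNF 1^2
Ȟ^0 = (5 − 3) − 0 = 2, so Ȟ^0 ≅ Z^2
Ȟ^1 = (5 − 2) − 3 = 0, so Ȟ^1 ≅ 0
Ȟ^2 = (2 − 0) − 2 = 0, so Ȟ^2 ≅ 0


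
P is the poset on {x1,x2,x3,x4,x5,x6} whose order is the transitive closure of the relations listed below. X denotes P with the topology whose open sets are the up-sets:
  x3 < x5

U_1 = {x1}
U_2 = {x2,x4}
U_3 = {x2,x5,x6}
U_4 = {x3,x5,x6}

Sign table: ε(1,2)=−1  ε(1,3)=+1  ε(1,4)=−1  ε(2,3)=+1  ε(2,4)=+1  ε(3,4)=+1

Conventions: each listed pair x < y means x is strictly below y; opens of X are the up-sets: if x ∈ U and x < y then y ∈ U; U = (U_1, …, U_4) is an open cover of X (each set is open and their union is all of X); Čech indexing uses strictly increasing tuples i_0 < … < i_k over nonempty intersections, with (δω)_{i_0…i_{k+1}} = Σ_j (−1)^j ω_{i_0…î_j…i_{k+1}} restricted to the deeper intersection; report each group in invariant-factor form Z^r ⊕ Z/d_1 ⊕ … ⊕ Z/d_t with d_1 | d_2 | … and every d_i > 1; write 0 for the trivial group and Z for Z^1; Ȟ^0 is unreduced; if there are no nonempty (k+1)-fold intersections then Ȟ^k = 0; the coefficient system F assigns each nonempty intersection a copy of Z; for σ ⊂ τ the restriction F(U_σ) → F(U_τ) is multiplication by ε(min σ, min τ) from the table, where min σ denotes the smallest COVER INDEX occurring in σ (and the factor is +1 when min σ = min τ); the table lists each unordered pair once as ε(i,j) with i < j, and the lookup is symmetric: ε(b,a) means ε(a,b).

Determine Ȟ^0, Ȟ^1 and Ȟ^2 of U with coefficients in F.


Ȟ^0 = Z^2, Ȟ^1 = 0 and Ȟ^2 = 0

intersection data:
  U23={x2} U34={x5,x6}
C dims 4,2; δ0: rk 2, SNF 1^2
Ȟ^0 = (4 − 2) − 0 = 2, so Ȟ^0 ≅ Z^2
Ȟ^1 = (2 − 0) − 2 = 0, so Ȟ^1 ≅ 0
Ȟ^2 = (0 − 0) − 0 = 0, so Ȟ^2 ≅ 0


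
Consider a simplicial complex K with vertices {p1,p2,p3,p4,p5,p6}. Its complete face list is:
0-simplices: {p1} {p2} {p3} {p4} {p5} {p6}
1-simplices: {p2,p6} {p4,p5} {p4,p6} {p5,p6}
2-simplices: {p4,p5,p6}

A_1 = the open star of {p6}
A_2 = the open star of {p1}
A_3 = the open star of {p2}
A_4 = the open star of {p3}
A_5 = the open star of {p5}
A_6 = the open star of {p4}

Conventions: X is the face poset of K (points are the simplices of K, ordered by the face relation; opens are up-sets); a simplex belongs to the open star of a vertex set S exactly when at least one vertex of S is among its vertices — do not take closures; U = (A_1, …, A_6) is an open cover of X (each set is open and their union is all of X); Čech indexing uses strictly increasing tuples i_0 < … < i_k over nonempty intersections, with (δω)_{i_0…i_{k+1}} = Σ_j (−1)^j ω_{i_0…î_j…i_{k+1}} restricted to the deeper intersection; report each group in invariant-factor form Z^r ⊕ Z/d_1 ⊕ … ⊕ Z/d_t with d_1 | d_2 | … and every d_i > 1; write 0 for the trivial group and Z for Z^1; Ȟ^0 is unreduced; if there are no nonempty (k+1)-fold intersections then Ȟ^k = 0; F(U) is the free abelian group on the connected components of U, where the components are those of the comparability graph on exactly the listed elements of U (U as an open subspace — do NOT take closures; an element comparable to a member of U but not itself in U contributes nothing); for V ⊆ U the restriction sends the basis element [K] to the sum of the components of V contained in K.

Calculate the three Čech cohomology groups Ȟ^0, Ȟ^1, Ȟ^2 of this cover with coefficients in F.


nerve of the cover:
  A1={{p6},{p2,p6},{p4,p6},{p5,p6},{p4,p5,p6}} A2={{p1}} A3={{p2},{p2,p6}} A4={{p3}} A5={{p5},{p4,p5},{p5,p6},{p4,p5,p6}} A6={{p4},{p4,p5},{p4,p6},{p4,p5,p6}}
  A13={{p2,p6}} A15={{p5,p6},{p4,p5,p6}} A16={{p4,p6},{p4,p5,p6}} A56={{p4,p5},{p4,p5,p6}}
  A156={{p4,p5,p6}}
components per intersection:
  A1: {{p6},{p2,p6},{p4,p6},{p5,p6},{p4,p5,p6}}
  A2: {{p1}}
  A3: {{p2},{p2,p6}}
  A4: {{p3}}
  A5: {{p5},{p4,p5},{p5,p6},{p4,p5,p6}}
  A6: {{p4},{p4,p5},{p4,p6},{p4,p5,p6}}
  A13: {{p2,p6}}
  A15: {{p5,p6},{p4,p5,p6}}
  A16: {{p4,p6},{p4,p5,p6}}
  A56: {{p4,p5},{p4,p5,p6}}
  A156: {{p4,p5,p6}}
C dims 6,4,1; δ0: rk 3, SNF 1^3; δ1: rk 1, SNF 1^1
Ȟ^0 = (6 − 3) − 0 = 3, so Ȟ^0 ≅ Z^3
Ȟ^1 = (4 − 1) − 3 = 0, so Ȟ^1 ≅ 0
Ȟ^2 = (1 − 0) − 1 = 0, so Ȟ^2 ≅ 0

Ȟ^0(U;F) ≅ Z^3, Ȟ^1(U;F) ≅ 0, Ȟ^2(U;F) ≅ 0


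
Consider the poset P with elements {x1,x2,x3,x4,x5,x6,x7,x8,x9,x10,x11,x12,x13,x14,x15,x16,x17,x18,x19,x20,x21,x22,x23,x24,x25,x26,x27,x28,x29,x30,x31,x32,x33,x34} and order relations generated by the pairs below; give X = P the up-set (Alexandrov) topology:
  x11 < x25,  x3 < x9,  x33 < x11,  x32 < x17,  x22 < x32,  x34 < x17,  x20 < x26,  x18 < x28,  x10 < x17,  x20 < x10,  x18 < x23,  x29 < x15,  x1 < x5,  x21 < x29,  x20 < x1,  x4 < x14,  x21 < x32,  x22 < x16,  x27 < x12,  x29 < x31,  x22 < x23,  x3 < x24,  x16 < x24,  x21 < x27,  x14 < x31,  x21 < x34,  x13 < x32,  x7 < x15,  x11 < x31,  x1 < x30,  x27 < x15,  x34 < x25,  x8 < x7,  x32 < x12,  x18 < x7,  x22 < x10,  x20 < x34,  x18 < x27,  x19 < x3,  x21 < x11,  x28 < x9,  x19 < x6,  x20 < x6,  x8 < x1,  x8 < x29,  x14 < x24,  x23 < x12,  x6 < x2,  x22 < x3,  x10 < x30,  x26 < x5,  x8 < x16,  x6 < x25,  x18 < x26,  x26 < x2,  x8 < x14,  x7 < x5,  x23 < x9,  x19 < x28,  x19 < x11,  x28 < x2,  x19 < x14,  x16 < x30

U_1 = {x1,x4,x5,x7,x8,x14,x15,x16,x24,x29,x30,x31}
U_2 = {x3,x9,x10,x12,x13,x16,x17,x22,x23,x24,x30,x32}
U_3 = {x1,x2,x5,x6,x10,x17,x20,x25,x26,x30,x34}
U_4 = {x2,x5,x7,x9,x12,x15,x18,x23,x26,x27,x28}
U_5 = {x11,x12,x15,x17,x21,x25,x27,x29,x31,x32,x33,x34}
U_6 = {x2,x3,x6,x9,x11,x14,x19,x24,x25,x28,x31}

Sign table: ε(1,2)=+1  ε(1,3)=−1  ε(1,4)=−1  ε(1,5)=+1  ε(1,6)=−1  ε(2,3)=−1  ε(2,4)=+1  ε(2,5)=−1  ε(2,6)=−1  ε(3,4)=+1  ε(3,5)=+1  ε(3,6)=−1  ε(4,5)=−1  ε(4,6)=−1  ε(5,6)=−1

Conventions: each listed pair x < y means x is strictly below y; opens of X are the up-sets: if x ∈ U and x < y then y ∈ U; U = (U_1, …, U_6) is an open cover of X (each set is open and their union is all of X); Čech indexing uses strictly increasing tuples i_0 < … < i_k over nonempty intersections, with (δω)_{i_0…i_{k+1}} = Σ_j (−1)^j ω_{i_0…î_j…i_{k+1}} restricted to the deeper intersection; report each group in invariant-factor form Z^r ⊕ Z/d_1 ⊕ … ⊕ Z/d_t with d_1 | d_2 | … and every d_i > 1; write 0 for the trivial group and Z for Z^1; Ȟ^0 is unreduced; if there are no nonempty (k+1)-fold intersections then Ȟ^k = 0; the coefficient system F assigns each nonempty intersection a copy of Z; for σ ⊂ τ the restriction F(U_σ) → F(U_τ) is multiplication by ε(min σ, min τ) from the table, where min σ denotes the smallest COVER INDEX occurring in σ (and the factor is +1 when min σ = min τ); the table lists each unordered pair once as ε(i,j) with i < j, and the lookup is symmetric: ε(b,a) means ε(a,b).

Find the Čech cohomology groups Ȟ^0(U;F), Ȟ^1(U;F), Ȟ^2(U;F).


Ȟ^0 = 0, Ȟ^1 = Z/2 and Ȟ^2 = Z

nerve of the cover:
  U12={x16,x24,x30} U13={x1,x5,x30} U14={x5,x7,x15} U15={x15,x29,x31} U16={x14,x24,x31} U23={x10,x17,x30} U24={x9,x12,x23} U25={x12,x17,x32} U26={x3,x9,x24} U34={x2,x5,x26} U35={x17,x25,x34} U36={x2,x6,x25} U45={x12,x15,x27} U46={x2,x9,x28} U56={x11,x25,x31}
  U123={x30} U126={x24} U134={x5} U145={x15} U156={x31} U235={x17} U245={x12} U246={x9} U346={x2} U356={x25}
C dims 6,15,10; δ0: rk 6, SNF 1^5·2; δ1: rk 9, SNF 1^9
Ȟ^0 = (6 − 6) − 0 = 0, so Ȟ^0 ≅ 0
Ȟ^1 = (15 − 9) − 6 = 0 plus torsion [2], so Ȟ^1 ≅ Z/2
Ȟ^2 = (10 − 0) − 9 = 1, so Ȟ^2 ≅ Z


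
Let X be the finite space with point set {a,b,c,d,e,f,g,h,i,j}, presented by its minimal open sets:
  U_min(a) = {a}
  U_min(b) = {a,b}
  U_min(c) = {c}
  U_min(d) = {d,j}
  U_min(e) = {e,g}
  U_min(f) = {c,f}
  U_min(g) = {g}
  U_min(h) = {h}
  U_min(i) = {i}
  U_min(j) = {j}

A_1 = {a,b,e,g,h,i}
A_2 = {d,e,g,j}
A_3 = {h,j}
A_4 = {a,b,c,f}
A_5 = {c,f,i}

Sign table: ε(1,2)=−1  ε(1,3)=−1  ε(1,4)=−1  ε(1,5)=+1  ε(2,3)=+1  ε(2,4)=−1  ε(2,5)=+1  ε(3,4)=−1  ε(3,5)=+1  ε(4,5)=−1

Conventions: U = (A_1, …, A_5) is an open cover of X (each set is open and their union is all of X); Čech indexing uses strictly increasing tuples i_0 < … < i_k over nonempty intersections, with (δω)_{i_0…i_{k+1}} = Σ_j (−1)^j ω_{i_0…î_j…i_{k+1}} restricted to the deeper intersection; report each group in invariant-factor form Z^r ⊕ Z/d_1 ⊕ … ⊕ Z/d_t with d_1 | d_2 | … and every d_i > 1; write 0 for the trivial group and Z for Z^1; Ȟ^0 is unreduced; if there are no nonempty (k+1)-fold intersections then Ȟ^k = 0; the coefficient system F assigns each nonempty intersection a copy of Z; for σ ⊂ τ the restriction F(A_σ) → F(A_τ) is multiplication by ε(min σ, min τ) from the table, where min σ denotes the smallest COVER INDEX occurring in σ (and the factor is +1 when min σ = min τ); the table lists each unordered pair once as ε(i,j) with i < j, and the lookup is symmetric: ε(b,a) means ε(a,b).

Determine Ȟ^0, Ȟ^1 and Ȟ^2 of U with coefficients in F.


Ȟ^0 ≅ Z, Ȟ^1 ≅ Z^2, Ȟ^2 ≅ 0

cover nerve:
  A12={e,g} A13={h} A14={a,b} A15={i} A23={j} A45={c,f}
C dims 5,6; δ0: rk 4, SNF 1^4
Ȟ^0: (5−4)−0=1 ⇒ Z
Ȟ^1: (6−0)−4=2 ⇒ Z^2
Ȟ^2: (0−0)−0=0 ⇒ 0


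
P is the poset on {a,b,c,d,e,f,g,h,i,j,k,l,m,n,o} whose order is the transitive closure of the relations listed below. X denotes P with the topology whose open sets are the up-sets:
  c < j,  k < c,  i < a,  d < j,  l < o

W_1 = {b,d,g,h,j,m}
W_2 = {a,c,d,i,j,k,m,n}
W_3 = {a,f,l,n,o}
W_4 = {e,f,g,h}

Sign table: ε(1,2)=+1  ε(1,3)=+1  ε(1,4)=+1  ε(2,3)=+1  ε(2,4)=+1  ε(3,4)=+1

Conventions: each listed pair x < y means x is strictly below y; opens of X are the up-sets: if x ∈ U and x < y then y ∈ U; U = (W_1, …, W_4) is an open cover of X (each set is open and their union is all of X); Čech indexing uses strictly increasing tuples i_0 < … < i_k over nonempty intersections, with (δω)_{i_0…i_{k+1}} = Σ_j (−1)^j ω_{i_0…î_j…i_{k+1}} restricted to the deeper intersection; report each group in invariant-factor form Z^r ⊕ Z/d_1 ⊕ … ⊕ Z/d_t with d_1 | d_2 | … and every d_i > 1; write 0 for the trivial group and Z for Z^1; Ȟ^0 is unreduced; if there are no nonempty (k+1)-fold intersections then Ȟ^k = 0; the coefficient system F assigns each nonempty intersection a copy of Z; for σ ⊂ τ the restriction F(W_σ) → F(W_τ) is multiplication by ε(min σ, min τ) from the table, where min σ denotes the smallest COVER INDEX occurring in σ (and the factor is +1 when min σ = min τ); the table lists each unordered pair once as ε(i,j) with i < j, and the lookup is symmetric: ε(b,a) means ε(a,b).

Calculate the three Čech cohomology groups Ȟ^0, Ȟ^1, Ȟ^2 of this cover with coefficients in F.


cover nerve:
  W12={d,j,m} W14={g,h} W23={a,n} W34={f}
C dims 4,4; δ0: rk 3, SNF 1^3
Ȟ^0: (4−3)−0=1 ⇒ Z
Ȟ^1: (4−0)−3=1 ⇒ Z
Ȟ^2: (0−0)−0=0 ⇒ 0

Ȟ^0(U;F) ≅ Z,  Ȟ^1(U;F) ≅ Z,  Ȟ^2(U;F) ≅ 0


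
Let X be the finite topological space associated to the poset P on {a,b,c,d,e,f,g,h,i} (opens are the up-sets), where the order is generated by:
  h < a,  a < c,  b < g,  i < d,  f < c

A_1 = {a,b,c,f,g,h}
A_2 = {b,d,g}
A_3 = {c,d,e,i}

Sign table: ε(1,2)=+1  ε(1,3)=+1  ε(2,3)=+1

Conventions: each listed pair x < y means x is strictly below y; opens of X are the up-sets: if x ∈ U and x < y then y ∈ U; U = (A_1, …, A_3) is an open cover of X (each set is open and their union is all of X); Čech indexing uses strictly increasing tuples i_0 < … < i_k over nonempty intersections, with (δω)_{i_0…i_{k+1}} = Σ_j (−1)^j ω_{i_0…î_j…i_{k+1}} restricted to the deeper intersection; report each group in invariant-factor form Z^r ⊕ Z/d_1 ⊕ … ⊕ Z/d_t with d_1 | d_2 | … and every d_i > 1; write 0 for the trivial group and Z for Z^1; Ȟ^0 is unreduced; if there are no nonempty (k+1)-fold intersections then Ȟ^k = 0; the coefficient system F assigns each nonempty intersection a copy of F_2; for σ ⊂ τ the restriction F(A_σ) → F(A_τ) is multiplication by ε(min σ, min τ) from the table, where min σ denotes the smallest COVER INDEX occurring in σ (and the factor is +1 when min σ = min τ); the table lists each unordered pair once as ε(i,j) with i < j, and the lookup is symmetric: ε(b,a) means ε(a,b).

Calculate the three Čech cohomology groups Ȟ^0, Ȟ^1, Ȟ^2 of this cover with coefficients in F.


Ȟ^0 ≅ Z/2,  Ȟ^1 ≅ Z/2,  Ȟ^2 ≅ 0

nerve of the cover:
  A12={b,g} A13={c} A23={d}
C dims 3,3; δ0: rk_F2 2
Ȟ^0 = (3 − 2) − 0 = 1, so Ȟ^0 ≅ Z/2
Ȟ^1 = (3 − 0) − 2 = 1, so Ȟ^1 ≅ Z/2
Ȟ^2 = (0 − 0) − 0 = 0, so Ȟ^2 ≅ 0


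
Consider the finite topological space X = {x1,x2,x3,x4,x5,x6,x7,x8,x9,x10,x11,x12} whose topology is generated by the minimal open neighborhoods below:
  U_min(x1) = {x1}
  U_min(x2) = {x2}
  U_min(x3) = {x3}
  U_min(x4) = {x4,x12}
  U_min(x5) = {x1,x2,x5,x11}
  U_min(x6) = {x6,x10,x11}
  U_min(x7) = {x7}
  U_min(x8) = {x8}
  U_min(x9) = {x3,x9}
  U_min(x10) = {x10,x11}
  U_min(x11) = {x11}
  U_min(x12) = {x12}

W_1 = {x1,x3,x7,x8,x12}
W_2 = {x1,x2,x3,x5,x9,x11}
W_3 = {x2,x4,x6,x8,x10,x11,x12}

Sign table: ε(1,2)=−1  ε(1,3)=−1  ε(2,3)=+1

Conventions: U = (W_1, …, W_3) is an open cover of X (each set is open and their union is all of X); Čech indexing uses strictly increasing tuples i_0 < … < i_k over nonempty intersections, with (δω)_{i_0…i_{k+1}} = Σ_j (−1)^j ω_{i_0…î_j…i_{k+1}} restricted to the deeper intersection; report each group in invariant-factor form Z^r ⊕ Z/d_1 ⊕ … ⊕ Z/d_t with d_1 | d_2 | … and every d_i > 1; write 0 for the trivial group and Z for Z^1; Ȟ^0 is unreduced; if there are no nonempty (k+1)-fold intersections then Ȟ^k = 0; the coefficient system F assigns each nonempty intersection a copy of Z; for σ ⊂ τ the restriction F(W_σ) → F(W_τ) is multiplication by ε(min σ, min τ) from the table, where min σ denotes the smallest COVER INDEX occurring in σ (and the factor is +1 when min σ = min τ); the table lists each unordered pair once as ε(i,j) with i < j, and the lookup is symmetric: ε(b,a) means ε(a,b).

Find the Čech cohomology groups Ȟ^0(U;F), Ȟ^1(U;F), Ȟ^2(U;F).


Ȟ^0 = Z, Ȟ^1 = Z, Ȟ^2 = 0

nonempty overlaps:
  W12={x1,x3} W13={x8,x12} W23={x2,x11}
C dims 3,3; δ0: rk 2, SNF 1^2
degree 0: 3−2−0 = 1 → Ȟ^0 ≅ Z
degree 1: 3−0−2 = 1 → Ȟ^1 ≅ Z
degree 2: 0−0−0 = 0 → Ȟ^2 ≅ 0


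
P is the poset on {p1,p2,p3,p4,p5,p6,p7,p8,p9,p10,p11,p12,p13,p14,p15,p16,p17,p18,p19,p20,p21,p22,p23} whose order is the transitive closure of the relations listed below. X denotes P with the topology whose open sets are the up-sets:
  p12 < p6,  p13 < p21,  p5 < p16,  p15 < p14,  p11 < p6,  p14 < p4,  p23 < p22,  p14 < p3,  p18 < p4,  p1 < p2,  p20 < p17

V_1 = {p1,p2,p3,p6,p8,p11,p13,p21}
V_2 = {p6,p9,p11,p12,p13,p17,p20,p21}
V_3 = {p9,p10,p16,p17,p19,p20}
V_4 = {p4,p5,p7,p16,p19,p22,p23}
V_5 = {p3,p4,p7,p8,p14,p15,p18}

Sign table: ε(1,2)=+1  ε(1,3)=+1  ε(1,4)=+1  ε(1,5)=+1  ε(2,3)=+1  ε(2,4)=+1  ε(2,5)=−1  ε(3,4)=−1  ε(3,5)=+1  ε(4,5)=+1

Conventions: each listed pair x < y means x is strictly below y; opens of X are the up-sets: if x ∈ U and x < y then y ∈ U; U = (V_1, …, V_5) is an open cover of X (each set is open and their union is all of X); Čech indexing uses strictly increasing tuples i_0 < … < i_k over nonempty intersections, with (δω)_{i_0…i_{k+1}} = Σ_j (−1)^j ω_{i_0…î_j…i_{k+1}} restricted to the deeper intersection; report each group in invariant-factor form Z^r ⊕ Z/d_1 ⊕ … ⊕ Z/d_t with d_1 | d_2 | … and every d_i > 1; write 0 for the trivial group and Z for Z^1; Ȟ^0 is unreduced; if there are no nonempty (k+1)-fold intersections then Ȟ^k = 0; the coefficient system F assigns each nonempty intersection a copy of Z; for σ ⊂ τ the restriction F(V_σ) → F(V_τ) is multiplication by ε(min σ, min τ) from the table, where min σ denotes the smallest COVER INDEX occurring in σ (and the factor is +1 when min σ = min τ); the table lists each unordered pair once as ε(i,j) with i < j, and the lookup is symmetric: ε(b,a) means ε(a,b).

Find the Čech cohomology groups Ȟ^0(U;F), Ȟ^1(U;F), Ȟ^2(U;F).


Ȟ^0 ≅ 0; Ȟ^1 ≅ Z/2; Ȟ^2 ≅ 0

cover nerve:
  V12={p6,p11,p13,p21} V15={p3,p8} V23={p9,p17,p20} V34={p16,p19} V45={p4,p7}
C dims 5,5; δ0: rk 5, SNF 1^4·2
Ȟ^0: (5−5)−0=0 ⇒ 0
Ȟ^1: (5−0)−5=0 plus torsion [2] ⇒ Z/2
Ȟ^2: (0−0)−0=0 ⇒ 0


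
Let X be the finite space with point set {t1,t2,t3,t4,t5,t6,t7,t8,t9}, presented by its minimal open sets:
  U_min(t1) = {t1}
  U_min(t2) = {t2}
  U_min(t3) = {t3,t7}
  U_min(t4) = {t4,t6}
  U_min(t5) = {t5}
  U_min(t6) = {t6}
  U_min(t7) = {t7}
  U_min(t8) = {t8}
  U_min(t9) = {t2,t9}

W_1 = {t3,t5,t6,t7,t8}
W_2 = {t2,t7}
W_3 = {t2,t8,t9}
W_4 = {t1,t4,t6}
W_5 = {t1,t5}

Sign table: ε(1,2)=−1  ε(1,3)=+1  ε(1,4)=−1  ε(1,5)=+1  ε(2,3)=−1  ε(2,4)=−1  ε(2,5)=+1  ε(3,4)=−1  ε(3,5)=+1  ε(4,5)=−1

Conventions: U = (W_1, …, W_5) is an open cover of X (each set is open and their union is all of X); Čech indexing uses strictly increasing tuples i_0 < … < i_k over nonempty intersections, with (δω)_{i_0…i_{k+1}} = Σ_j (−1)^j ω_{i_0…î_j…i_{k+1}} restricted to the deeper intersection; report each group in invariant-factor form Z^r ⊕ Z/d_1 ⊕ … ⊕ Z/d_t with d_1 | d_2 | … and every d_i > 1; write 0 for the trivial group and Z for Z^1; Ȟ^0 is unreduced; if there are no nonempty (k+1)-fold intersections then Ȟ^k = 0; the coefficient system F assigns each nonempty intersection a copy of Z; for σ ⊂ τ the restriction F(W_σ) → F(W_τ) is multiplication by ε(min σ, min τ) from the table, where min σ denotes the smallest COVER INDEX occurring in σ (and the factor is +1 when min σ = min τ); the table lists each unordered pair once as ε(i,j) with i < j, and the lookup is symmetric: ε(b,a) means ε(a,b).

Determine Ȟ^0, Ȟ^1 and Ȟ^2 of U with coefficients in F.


Ȟ^0(U;F) ≅ Z, Ȟ^1(U;F) ≅ Z^2 and Ȟ^2(U;F) ≅ 0

cover nerve:
  W12={t7} W13={t8} W14={t6} W15={t5} W23={t2} W45={t1}
C dims 5,6; δ0: rk 4, SNF 1^4
Ȟ^0: (5−4)−0=1 ⇒ Z
Ȟ^1: (6−0)−4=2 ⇒ Z^2
Ȟ^2: (0−0)−0=0 ⇒ 0
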